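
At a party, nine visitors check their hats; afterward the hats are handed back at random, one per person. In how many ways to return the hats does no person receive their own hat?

133496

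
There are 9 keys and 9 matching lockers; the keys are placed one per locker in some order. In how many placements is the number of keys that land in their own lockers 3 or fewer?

355997

# with exactly i fixed is C(9,i)·!(9-i); sum over i=0..3:
  i=0: C(9,0)·!9 = 1·133496 = 133496
  i=1: C(9,1)·!8 = 9·14833 = 133497
  i=2: C(9,2)·!7 = 36·1854 = 66744
  i=3: C(9,3)·!6 = 84·265 = 22260
Total = 355997.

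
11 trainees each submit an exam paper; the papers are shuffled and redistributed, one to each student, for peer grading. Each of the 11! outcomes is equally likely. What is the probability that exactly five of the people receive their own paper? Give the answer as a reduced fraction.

Favorable outcomes: C(11,5)·!6 = 462·265 = 122430.
Total outcomes: 11! = 39916800.
Probability = 122430/39916800 = 53/17280.

53/17280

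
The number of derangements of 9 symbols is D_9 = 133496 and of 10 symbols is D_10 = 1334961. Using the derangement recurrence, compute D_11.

14684570

D_11 = (11-1)·(D_10 + D_9) = 10·(1334961 + 133496) = 10·1468457 = 14684570.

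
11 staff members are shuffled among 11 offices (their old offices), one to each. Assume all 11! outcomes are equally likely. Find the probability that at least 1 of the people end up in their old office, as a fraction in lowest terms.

2523223/3991680

Favorable outcomes: Σ_{i≥1} C(11,i)·!(11-i) = 11·1334961 + 55·133496 + 165·14833 + 330·1854 + 462·265 + 462·44 + 330·9 + 165·2 + 55·1 + 11·0 + 1·1 = 25232230.
Total outcomes: 11! = 39916800.
Probability = 25232230/39916800 = 2523223/3991680.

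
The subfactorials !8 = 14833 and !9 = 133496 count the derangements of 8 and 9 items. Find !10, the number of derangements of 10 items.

1334961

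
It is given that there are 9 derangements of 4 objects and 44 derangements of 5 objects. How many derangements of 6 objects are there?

265

D_6 = (6-1)·(D_5 + D_4) = 5·(44 + 9) = 5·53 = 265.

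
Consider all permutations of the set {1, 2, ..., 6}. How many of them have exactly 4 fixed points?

15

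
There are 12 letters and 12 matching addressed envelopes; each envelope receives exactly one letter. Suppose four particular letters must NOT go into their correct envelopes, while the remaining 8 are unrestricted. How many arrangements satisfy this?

Let A_j be the event that the j-th constrained one is fixed. By inclusion-exclusion over the 4 events:
Σ_{j=0}^{4} (-1)^j C(4,j)(12-j)!
= C(4,0)·12! - C(4,1)·11! + C(4,2)·10! - C(4,3)·9! + C(4,4)·8!
= 479001600 - 159667200 + 21772800 - 1451520 + 40320
= 339696000

339696000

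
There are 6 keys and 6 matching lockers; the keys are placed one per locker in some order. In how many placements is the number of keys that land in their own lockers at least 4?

Sum C(6,i)·!(6-i) for i = 4..6:
  i=4: C(6,4)·!2 = 15·1 = 15
  i=5: C(6,5)·!1 = 6·0 = 0
  i=6: C(6,6)·!0 = 1·1 = 1
Total = 16.

16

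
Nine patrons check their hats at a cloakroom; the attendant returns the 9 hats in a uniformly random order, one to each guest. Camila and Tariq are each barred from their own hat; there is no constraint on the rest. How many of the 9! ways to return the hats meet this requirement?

287280

Inclusion-exclusion on the 2 forbidden self-matches:
Σ_{j=0}^{2} (-1)^j C(2,j)(9-j)!
= C(2,0)·9! - C(2,1)·8! + C(2,2)·7!
= 362880 - 80640 + 5040
= 287280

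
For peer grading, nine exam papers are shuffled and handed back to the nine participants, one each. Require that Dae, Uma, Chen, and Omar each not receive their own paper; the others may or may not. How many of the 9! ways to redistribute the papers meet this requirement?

Let A_j be the event that the j-th constrained one is fixed. By inclusion-exclusion over the 4 events:
Σ_{j=0}^{4} (-1)^j C(4,j)(9-j)!
= C(4,0)·9! - C(4,1)·8! + C(4,2)·7! - C(4,3)·6! + C(4,4)·5!
= 362880 - 161280 + 30240 - 2880 + 120
= 229080

229080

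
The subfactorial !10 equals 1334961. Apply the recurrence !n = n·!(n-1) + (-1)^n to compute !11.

14684570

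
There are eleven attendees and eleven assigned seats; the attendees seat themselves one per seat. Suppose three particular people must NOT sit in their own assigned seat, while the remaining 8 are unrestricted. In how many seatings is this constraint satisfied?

30078720

Inclusion-exclusion on the 3 forbidden self-matches:
Σ_{j=0}^{3} (-1)^j C(3,j)(11-j)!
= C(3,0)·11! - C(3,1)·10! + C(3,2)·9! - C(3,3)·8!
= 39916800 - 10886400 + 1088640 - 40320
= 30078720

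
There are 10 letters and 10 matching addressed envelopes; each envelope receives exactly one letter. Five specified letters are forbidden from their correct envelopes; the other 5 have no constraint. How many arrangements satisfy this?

2170680

Inclusion-exclusion on the 5 forbidden self-matches:
Σ_{j=0}^{5} (-1)^j C(5,j)(10-j)!
= C(5,0)·10! - C(5,1)·9! + C(5,2)·8! - C(5,3)·7! + C(5,4)·6! - C(5,5)·5!
= 3628800 - 1814400 + 403200 - 50400 + 3600 - 120
= 2170680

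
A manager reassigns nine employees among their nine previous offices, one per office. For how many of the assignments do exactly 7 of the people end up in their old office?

Choose which 7 of the 9 are fixed: C(9,7) = 36.
The remaining 2 must be deranged: !2 = 1.
Total: 36 × 1 = 36.

36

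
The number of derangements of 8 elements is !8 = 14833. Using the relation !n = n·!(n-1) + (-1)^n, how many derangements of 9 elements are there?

133496

!9 = 9·14833 - 1 = 133496.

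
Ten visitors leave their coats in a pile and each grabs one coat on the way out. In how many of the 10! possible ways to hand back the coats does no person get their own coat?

1334961

!10 = 10! · Σ_{k=0}^{10} (-1)^k/k!
= 10! - 10!/1! + 10!/2! - 10!/3! + 10!/4! - 10!/5! + 10!/6! - 10!/7! + 10!/8! - 10!/9! + 10!/10!
= 3628800 - 3628800 + 1814400 - 604800 + 151200 - 30240 + 5040 - 720 + 90 - 10 + 1
= 1334961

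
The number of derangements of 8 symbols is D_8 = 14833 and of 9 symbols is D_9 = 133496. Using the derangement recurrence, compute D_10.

1334961

D_10 = (10-1)·(D_9 + D_8) = 9·(133496 + 14833) = 9·148329 = 1334961.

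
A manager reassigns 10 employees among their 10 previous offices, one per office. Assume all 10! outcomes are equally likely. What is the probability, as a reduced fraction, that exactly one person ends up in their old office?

Favorable outcomes: C(10,1)·!9 = 10·133496 = 1334960.
Total outcomes: 10! = 3628800.
Probability = 1334960/3628800 = 16687/45360.

16687/45360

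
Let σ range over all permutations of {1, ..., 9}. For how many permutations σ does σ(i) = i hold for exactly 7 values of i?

Choose which 7 of the 9 are fixed: C(9,7) = 36.
The remaining 2 must be deranged: !2 = 1.
Total: 36 × 1 = 36.

36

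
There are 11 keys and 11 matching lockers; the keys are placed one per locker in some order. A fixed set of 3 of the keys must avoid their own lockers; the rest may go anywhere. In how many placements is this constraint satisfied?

30078720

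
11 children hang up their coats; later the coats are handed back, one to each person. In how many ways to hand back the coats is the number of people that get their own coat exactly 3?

Pick the 3 fixed positions: C(11,3) = 165 ways.
The other 8 form a derangement: !8 = 14833.
Total: 165 × 14833 = 2447445.

2447445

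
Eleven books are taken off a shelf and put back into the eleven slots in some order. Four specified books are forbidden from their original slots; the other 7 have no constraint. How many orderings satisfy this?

27422640

Inclusion-exclusion on the 4 forbidden self-matches:
Σ_{j=0}^{4} (-1)^j C(4,j)(11-j)!
= C(4,0)·11! - C(4,1)·10! + C(4,2)·9! - C(4,3)·8! + C(4,4)·7!
= 39916800 - 14515200 + 2177280 - 161280 + 5040
= 27422640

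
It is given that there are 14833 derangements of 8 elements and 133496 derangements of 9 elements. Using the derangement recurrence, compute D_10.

D_10 = (10-1)·(D_9 + D_8) = 9·(133496 + 14833) = 9·148329 = 1334961.

1334961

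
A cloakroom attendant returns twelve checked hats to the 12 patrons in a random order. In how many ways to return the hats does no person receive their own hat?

176214841

By inclusion-exclusion, !12 = Σ (-1)^k · 12!/k! for k=0..12
= 12! - 12!/1! + 12!/2! - 12!/3! + 12!/4! - 12!/5! + 12!/6! - 12!/7! + 12!/8! - 12!/9! + 12!/10! - 12!/11! + 12!/12!
= 479001600 - 479001600 + 239500800 - 79833600 + 19958400 - 3991680 + 665280 - 95040 + 11880 - 1320 + 132 - 12 + 1
= 176214841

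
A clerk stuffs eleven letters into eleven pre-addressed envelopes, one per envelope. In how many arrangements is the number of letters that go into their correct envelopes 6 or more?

23684

Sum C(11,i)·!(11-i) for i = 6..11:
  i=6: C(11,6)·!5 = 462·44 = 20328
  i=7: C(11,7)·!4 = 330·9 = 2970
  i=8: C(11,8)·!3 = 165·2 = 330
  i=9: C(11,9)·!2 = 55·1 = 55
  i=10: C(11,10)·!1 = 11·0 = 0
  i=11: C(11,11)·!0 = 1·1 = 1
Total = 23684.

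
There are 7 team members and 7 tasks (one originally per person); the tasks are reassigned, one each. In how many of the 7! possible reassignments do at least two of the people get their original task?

1331

# with exactly i fixed is C(7,i)·!(7-i); sum over i=2..7:
  i=2: C(7,2)·!5 = 21·44 = 924
  i=3: C(7,3)·!4 = 35·9 = 315
  i=4: C(7,4)·!3 = 35·2 = 70
  i=5: C(7,5)·!2 = 21·1 = 21
  i=6: C(7,6)·!1 = 7·0 = 0
  i=7: C(7,7)·!0 = 1·1 = 1
Total = 1331.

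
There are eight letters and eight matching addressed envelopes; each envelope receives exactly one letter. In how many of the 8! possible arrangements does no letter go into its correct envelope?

14833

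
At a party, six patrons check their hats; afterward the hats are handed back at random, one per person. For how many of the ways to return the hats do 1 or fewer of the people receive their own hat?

Sum C(6,i)·!(6-i) for i = 0..1:
  i=0: C(6,0)·!6 = 1·265 = 265
  i=1: C(6,1)·!5 = 6·44 = 264
Total = 529.

529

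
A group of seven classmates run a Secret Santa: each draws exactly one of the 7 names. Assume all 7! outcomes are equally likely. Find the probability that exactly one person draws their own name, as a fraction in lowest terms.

Favorable outcomes: C(7,1)·!6 = 7·265 = 1855.
Total outcomes: 7! = 5040.
Probability = 1855/5040 = 53/144.

53/144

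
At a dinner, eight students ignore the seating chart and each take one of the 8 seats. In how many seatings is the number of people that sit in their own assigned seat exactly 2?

7420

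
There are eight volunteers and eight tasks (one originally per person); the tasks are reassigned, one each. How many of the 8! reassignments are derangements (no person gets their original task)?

14833

!8 is the nearest integer to 8!/e.
8! = 40320, and 40320/e ≈ 14832.90, so !8 = 14833.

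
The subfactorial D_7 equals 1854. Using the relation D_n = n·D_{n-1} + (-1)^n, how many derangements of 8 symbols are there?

D_8 = 8·1854 + 1 = 14833.

14833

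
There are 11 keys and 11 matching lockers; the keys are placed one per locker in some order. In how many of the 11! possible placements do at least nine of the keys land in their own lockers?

56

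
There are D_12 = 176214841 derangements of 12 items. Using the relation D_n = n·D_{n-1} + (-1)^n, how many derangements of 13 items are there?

2290792932

D_13 = 13·176214841 - 1 = 2290792932.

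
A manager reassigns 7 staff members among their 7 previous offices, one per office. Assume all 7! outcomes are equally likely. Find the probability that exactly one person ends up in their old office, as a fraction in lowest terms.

53/144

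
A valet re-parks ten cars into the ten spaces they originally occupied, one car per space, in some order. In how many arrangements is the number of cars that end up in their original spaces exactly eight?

Pick the 8 fixed positions: C(10,8) = 45 ways.
The remaining 2 must be deranged: !2 = 1.
Total: 45 × 1 = 45.

45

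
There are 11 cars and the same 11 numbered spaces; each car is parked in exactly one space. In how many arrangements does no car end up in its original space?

14684570

By inclusion-exclusion, !11 = Σ (-1)^k · 11!/k! for k=0..11
= 11! - 11!/1! + 11!/2! - 11!/3! + 11!/4! - 11!/5! + 11!/6! - 11!/7! + 11!/8! - 11!/9! + 11!/10! - 11!/11!
= 39916800 - 39916800 + 19958400 - 6652800 + 1663200 - 332640 + 55440 - 7920 + 990 - 110 + 11 - 1
= 14684570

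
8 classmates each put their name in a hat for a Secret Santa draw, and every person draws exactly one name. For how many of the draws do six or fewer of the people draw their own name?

40319

Sum C(8,i)·!(8-i) for i = 0..6:
  i=0: C(8,0)·!8 = 1·14833 = 14833
  i=1: C(8,1)·!7 = 8·1854 = 14832
  i=2: C(8,2)·!6 = 28·265 = 7420
  i=3: C(8,3)·!5 = 56·44 = 2464
  i=4: C(8,4)·!4 = 70·9 = 630
  i=5: C(8,5)·!3 = 56·2 = 112
  i=6: C(8,6)·!2 = 28·1 = 28
Total = 40319.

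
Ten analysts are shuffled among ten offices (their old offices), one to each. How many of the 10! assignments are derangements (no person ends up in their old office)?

1334961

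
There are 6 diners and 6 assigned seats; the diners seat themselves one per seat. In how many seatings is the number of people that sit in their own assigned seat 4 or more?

Sum C(6,i)·!(6-i) for i = 4..6:
  i=4: C(6,4)·!2 = 15·1 = 15
  i=5: C(6,5)·!1 = 6·0 = 0
  i=6: C(6,6)·!0 = 1·1 = 1
Total = 16.

16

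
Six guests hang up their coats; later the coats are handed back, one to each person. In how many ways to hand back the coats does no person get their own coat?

265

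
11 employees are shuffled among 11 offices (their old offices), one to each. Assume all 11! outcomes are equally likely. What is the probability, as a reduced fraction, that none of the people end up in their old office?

Favorable outcomes: !11 = 14684570.
Total outcomes: 11! = 39916800.
Probability = 14684570/39916800 = 1468457/3991680.

1468457/3991680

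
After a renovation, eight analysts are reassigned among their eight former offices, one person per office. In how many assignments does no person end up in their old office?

!8 is the nearest integer to 8!/e.
8! = 40320, and 40320/e ≈ 14832.90, so !8 = 14833.

14833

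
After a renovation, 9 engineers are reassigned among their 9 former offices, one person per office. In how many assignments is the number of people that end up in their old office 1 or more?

229384

Sum C(9,i)·!(9-i) for i = 1..9:
  i=1: C(9,1)·!8 = 9·14833 = 133497
  i=2: C(9,2)·!7 = 36·1854 = 66744
  i=3: C(9,3)·!6 = 84·265 = 22260
  i=4: C(9,4)·!5 = 126·44 = 5544
  i=5: C(9,5)·!4 = 126·9 = 1134
  i=6: C(9,6)·!3 = 84·2 = 168
  i=7: C(9,7)·!2 = 36·1 = 36
  i=8: C(9,8)·!1 = 9·0 = 0
  i=9: C(9,9)·!0 = 1·1 = 1
Total = 229384.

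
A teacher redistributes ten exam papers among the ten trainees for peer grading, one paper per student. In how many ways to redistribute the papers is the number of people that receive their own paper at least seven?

Sum C(10,i)·!(10-i) for i = 7..10:
  i=7: C(10,7)·!3 = 120·2 = 240
  i=8: C(10,8)·!2 = 45·1 = 45
  i=9: C(10,9)·!1 = 10·0 = 0
  i=10: C(10,10)·!0 = 1·1 = 1
Total = 286.

286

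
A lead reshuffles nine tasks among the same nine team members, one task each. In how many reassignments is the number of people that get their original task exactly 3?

Pick the 3 fixed positions: C(9,3) = 84 ways.
The remaining 6 must be deranged: !6 = 265.
Total: 84 × 265 = 22260.

22260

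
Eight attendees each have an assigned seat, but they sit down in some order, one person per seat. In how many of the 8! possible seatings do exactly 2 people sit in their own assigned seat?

7420

Choose which 2 of the 8 are fixed: C(8,2) = 28.
The remaining 6 must be deranged: !6 = 265.
Total: 28 × 265 = 7420.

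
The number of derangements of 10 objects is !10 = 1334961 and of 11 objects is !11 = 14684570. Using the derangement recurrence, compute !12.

176214841

!12 = (12-1)·(!11 + !10) = 11·(14684570 + 1334961) = 11·16019531 = 176214841.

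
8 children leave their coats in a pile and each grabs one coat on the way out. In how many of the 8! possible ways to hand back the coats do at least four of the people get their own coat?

# with exactly i fixed is C(8,i)·!(8-i); sum over i=4..8:
  i=4: C(8,4)·!4 = 70·9 = 630
  i=5: C(8,5)·!3 = 56·2 = 112
  i=6: C(8,6)·!2 = 28·1 = 28
  i=7: C(8,7)·!1 = 8·0 = 0
  i=8: C(8,8)·!0 = 1·1 = 1
Total = 771.

771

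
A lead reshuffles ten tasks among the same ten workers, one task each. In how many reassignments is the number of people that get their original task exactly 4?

55650

Pick the 4 fixed positions: C(10,4) = 210 ways.
The other 6 form a derangement: !6 = 265.
Total: 210 × 265 = 55650.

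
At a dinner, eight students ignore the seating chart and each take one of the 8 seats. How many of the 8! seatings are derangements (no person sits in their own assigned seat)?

14833

Recurrence: !8 = 8·!7 + (-1)^8.
!8 = 8·1854 + 1 = 14833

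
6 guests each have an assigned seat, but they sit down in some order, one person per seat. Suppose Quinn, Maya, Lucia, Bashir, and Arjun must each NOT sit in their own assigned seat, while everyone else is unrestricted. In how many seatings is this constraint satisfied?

309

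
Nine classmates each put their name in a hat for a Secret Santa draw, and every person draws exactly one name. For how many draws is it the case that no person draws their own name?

133496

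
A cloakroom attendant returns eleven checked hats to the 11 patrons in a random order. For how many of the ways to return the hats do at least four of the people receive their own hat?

757934

# with exactly i fixed is C(11,i)·!(11-i); sum over i=4..11:
  i=4: C(11,4)·!7 = 330·1854 = 611820
  i=5: C(11,5)·!6 = 462·265 = 122430
  i=6: C(11,6)·!5 = 462·44 = 20328
  i=7: C(11,7)·!4 = 330·9 = 2970
  i=8: C(11,8)·!3 = 165·2 = 330
  i=9: C(11,9)·!2 = 55·1 = 55
  i=10: C(11,10)·!1 = 11·0 = 0
  i=11: C(11,11)·!0 = 1·1 = 1
Total = 757934.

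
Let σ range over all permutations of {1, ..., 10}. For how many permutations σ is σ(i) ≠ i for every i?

Recurrence: !10 = 10·!9 + (-1)^10.
!10 = 10·133496 + 1 = 1334961

1334961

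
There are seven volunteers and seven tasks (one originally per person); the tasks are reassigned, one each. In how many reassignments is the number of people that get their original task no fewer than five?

22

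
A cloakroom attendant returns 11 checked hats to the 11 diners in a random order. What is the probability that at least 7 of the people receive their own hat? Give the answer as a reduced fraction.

839/9979200

Favorable outcomes: Σ_{i≥7} C(11,i)·!(11-i) = 330·9 + 165·2 + 55·1 + 11·0 + 1·1 = 3356.
Total outcomes: 11! = 39916800.
Probability = 3356/39916800 = 839/9979200.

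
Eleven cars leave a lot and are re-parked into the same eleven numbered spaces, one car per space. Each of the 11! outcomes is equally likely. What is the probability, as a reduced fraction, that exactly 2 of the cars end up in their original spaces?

Favorable outcomes: C(11,2)·!9 = 55·133496 = 7342280.
Total outcomes: 11! = 39916800.
Probability = 7342280/39916800 = 16687/90720.

16687/90720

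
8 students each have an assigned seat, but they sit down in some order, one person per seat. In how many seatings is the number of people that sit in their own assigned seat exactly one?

Pick the single fixed position: C(8,1) = 8 ways.
The remaining 7 must be deranged: !7 = 1854.
Total: 8 × 1854 = 14832.

14832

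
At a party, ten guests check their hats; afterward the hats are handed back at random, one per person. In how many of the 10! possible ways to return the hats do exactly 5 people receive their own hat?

11088

Pick the 5 fixed positions: C(10,5) = 252 ways.
The remaining 5 must be deranged: !5 = 44.
Total: 252 × 44 = 11088.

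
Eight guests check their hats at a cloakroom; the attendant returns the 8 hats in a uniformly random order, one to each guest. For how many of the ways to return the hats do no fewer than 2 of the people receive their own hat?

10655

Sum C(8,i)·!(8-i) for i = 2..8:
  i=2: C(8,2)·!6 = 28·265 = 7420
  i=3: C(8,3)·!5 = 56·44 = 2464
  i=4: C(8,4)·!4 = 70·9 = 630
  i=5: C(8,5)·!3 = 56·2 = 112
  i=6: C(8,6)·!2 = 28·1 = 28
  i=7: C(8,7)·!1 = 8·0 = 0
  i=8: C(8,8)·!0 = 1·1 = 1
Total = 10655.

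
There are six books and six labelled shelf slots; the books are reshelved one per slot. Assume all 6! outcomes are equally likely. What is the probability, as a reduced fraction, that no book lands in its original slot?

53/144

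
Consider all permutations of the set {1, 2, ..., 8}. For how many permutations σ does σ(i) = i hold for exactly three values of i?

Choose which 3 of the 8 are fixed: C(8,3) = 56.
The remaining 5 must be deranged: !5 = 44.
Total: 56 × 44 = 2464.

2464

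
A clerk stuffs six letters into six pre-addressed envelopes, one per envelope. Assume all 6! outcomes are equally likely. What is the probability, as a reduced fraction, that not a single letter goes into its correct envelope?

53/144

Favorable outcomes: !6 = 265.
Total outcomes: 6! = 720.
Probability = 265/720 = 53/144.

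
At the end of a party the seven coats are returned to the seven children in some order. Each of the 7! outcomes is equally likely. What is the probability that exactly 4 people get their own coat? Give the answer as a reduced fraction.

1/72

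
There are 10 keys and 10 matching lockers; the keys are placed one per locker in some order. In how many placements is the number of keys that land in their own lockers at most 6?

Sum C(10,i)·!(10-i) for i = 0..6:
  i=0: C(10,0)·!10 = 1·1334961 = 1334961
  i=1: C(10,1)·!9 = 10·133496 = 1334960
  i=2: C(10,2)·!8 = 45·14833 = 667485
  i=3: C(10,3)·!7 = 120·1854 = 222480
  i=4: C(10,4)·!6 = 210·265 = 55650
  i=5: C(10,5)·!5 = 252·44 = 11088
  i=6: C(10,6)·!4 = 210·9 = 1890
Total = 3628514.

3628514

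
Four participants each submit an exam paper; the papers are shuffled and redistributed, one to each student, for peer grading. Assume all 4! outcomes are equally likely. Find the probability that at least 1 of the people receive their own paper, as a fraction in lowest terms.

5/8

Favorable outcomes: Σ_{i≥1} C(4,i)·!(4-i) = 4·2 + 6·1 + 4·0 + 1·1 = 15.
Total outcomes: 4! = 24.
Probability = 15/24 = 5/8.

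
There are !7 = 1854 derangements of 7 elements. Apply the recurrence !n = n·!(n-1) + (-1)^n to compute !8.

14833

!8 = 8·1854 + 1 = 14833.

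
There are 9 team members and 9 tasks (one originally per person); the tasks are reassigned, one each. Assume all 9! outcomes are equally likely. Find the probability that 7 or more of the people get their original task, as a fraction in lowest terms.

37/362880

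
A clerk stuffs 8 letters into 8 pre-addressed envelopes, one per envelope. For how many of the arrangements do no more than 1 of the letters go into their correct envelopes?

Sum C(8,i)·!(8-i) for i = 0..1:
  i=0: C(8,0)·!8 = 1·14833 = 14833
  i=1: C(8,1)·!7 = 8·1854 = 14832
Total = 29665.

29665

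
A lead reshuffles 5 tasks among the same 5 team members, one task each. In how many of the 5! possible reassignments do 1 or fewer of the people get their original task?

89

Sum C(5,i)·!(5-i) for i = 0..1:
  i=0: C(5,0)·!5 = 1·44 = 44
  i=1: C(5,1)·!4 = 5·9 = 45
Total = 89.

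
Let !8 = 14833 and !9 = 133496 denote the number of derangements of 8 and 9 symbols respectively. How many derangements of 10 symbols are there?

1334961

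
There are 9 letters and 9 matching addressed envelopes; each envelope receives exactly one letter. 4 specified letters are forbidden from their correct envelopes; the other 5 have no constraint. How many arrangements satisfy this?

Let A_j be the event that the j-th constrained one is fixed. By inclusion-exclusion over the 4 events:
Σ_{j=0}^{4} (-1)^j C(4,j)(9-j)!
= C(4,0)·9! - C(4,1)·8! + C(4,2)·7! - C(4,3)·6! + C(4,4)·5!
= 362880 - 161280 + 30240 - 2880 + 120
= 229080

229080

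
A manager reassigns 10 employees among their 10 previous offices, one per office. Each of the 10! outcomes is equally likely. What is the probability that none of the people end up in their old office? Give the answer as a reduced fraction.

Favorable outcomes: !10 = 1334961.
Total outcomes: 10! = 3628800.
Probability = 1334961/3628800 = 16481/44800.

16481/44800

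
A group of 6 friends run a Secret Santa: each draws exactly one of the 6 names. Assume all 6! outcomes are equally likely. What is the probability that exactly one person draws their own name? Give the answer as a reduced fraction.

Favorable outcomes: C(6,1)·!5 = 6·44 = 264.
Total outcomes: 6! = 720.
Probability = 264/720 = 11/30.

11/30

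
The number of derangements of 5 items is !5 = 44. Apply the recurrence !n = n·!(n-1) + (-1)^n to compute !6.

!6 = 6·44 + 1 = 265.

265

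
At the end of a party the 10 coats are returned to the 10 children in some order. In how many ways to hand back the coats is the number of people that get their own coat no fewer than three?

# with exactly i fixed is C(10,i)·!(10-i); sum over i=3..10:
  i=3: C(10,3)·!7 = 120·1854 = 222480
  i=4: C(10,4)·!6 = 210·265 = 55650
  i=5: C(10,5)·!5 = 252·44 = 11088
  i=6: C(10,6)·!4 = 210·9 = 1890
  i=7: C(10,7)·!3 = 120·2 = 240
  i=8: C(10,8)·!2 = 45·1 = 45
  i=9: C(10,9)·!1 = 10·0 = 0
  i=10: C(10,10)·!0 = 1·1 = 1
Total = 291394.

291394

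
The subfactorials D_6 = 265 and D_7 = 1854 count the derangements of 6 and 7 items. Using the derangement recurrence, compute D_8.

14833

D_8 = (8-1)·(D_7 + D_6) = 7·(1854 + 265) = 7·2119 = 14833.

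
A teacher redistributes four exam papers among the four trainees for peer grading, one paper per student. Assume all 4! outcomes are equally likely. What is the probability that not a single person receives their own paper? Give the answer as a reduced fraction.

3/8

Favorable outcomes: !4 = 9.
Total outcomes: 4! = 24.
Probability = 9/24 = 3/8.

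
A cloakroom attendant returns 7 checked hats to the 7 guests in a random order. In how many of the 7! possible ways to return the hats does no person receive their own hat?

The subfactorial !7 = [7!/e] (nearest integer).
7! = 5040, and 5040/e ≈ 1854.11, so !7 = 1854.

1854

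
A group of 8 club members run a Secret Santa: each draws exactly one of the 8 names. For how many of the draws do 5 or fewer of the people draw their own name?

40291

Sum C(8,i)·!(8-i) for i = 0..5:
  i=0: C(8,0)·!8 = 1·14833 = 14833
  i=1: C(8,1)·!7 = 8·1854 = 14832
  i=2: C(8,2)·!6 = 28·265 = 7420
  i=3: C(8,3)·!5 = 56·44 = 2464
  i=4: C(8,4)·!4 = 70·9 = 630
  i=5: C(8,5)·!3 = 56·2 = 112
Total = 40291.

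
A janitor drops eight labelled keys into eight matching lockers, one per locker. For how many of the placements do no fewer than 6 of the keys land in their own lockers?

# with exactly i fixed is C(8,i)·!(8-i); sum over i=6..8:
  i=6: C(8,6)·!2 = 28·1 = 28
  i=7: C(8,7)·!1 = 8·0 = 0
  i=8: C(8,8)·!0 = 1·1 = 1
Total = 29.

29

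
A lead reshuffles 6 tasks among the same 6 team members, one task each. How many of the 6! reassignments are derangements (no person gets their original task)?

265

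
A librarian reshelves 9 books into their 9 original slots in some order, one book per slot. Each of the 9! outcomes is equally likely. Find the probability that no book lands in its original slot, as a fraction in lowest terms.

16687/45360

Favorable outcomes: !9 = 133496.
Total outcomes: 9! = 362880.
Probability = 133496/362880 = 16687/45360.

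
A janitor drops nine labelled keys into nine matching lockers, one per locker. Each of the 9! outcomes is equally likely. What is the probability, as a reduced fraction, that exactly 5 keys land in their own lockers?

1/320

Favorable outcomes: C(9,5)·!4 = 126·9 = 1134.
Total outcomes: 9! = 362880.
Probability = 1134/362880 = 1/320.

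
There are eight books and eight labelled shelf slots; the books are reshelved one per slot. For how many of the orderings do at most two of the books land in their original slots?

37085

Sum C(8,i)·!(8-i) for i = 0..2:
  i=0: C(8,0)·!8 = 1·14833 = 14833
  i=1: C(8,1)·!7 = 8·1854 = 14832
  i=2: C(8,2)·!6 = 28·265 = 7420
Total = 37085.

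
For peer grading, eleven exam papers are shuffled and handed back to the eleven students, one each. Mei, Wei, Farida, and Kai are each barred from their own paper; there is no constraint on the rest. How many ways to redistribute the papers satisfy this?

27422640

Let A_j be the event that the j-th constrained one is fixed. By inclusion-exclusion over the 4 events:
Σ_{j=0}^{4} (-1)^j C(4,j)(11-j)!
= C(4,0)·11! - C(4,1)·10! + C(4,2)·9! - C(4,3)·8! + C(4,4)·7!
= 39916800 - 14515200 + 2177280 - 161280 + 5040
= 27422640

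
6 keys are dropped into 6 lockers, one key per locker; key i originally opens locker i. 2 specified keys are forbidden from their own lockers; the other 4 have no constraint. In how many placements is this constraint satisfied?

504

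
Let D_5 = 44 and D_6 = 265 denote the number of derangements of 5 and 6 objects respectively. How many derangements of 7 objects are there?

1854

D_7 = (7-1)·(D_6 + D_5) = 6·(265 + 44) = 6·309 = 1854.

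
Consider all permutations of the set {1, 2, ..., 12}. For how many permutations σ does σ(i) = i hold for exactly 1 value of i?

Pick the single fixed position: C(12,1) = 12 ways.
The other 11 form a derangement: !11 = 14684570.
Total: 12 × 14684570 = 176214840.

176214840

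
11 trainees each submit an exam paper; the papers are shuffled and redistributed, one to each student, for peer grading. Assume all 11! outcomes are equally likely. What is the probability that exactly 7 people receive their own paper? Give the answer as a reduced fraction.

1/13440

Favorable outcomes: C(11,7)·!4 = 330·9 = 2970.
Total outcomes: 11! = 39916800.
Probability = 2970/39916800 = 1/13440.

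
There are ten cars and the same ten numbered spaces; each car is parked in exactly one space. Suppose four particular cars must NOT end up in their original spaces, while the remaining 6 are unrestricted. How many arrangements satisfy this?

Let A_j be the event that the j-th constrained one is fixed. By inclusion-exclusion over the 4 events:
Σ_{j=0}^{4} (-1)^j C(4,j)(10-j)!
= C(4,0)·10! - C(4,1)·9! + C(4,2)·8! - C(4,3)·7! + C(4,4)·6!
= 3628800 - 1451520 + 241920 - 20160 + 720
= 2399760

2399760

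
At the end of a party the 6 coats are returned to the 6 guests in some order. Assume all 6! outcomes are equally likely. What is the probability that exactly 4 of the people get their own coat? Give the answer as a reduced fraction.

Favorable outcomes: C(6,4)·!2 = 15·1 = 15.
Total outcomes: 6! = 720.
Probability = 15/720 = 1/48.

1/48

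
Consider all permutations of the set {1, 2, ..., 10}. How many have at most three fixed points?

Sum C(10,i)·!(10-i) for i = 0..3:
  i=0: C(10,0)·!10 = 1·1334961 = 1334961
  i=1: C(10,1)·!9 = 10·133496 = 1334960
  i=2: C(10,2)·!8 = 45·14833 = 667485
  i=3: C(10,3)·!7 = 120·1854 = 222480
Total = 3559886.

3559886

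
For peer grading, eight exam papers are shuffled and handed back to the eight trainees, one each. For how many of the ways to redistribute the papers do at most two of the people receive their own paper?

# with exactly i fixed is C(8,i)·!(8-i); sum over i=0..2:
  i=0: C(8,0)·!8 = 1·14833 = 14833
  i=1: C(8,1)·!7 = 8·1854 = 14832
  i=2: C(8,2)·!6 = 28·265 = 7420
Total = 37085.

37085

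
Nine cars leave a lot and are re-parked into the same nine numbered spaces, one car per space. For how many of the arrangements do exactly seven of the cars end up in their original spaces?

36

Choose which 7 of the 9 are fixed: C(9,7) = 36.
The other 2 form a derangement: !2 = 1.
Total: 36 × 1 = 36.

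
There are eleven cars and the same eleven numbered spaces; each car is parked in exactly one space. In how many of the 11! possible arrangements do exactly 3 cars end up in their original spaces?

Choose which 3 of the 11 are fixed: C(11,3) = 165.
The other 8 form a derangement: !8 = 14833.
Total: 165 × 14833 = 2447445.

2447445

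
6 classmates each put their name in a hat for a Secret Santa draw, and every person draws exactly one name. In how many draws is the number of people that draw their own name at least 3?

# with exactly i fixed is C(6,i)·!(6-i); sum over i=3..6:
  i=3: C(6,3)·!3 = 20·2 = 40
  i=4: C(6,4)·!2 = 15·1 = 15
  i=5: C(6,5)·!1 = 6·0 = 0
  i=6: C(6,6)·!0 = 1·1 = 1
Total = 56.

56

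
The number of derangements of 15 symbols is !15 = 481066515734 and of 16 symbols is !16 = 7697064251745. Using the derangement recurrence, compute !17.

!17 = (17-1)·(!16 + !15) = 16·(7697064251745 + 481066515734) = 16·8178130767479 = 130850092279664.

130850092279664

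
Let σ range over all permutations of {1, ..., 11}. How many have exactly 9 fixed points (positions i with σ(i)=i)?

55

Pick the 9 fixed positions: C(11,9) = 55 ways.
The other 2 form a derangement: !2 = 1.
Total: 55 × 1 = 55.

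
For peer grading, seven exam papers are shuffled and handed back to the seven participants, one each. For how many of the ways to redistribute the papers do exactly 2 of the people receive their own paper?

Choose which 2 of the 7 are fixed: C(7,2) = 21.
The other 5 form a derangement: !5 = 44.
Total: 21 × 44 = 924.

924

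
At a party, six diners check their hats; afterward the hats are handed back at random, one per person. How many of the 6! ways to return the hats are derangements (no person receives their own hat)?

By inclusion-exclusion, !6 = Σ (-1)^k · 6!/k! for k=0..6
= 6! - 6!/1! + 6!/2! - 6!/3! + 6!/4! - 6!/5! + 6!/6!
= 720 - 720 + 360 - 120 + 30 - 6 + 1
= 265

265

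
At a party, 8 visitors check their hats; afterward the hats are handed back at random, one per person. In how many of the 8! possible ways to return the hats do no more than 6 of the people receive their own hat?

40319

# with exactly i fixed is C(8,i)·!(8-i); sum over i=0..6:
  i=0: C(8,0)·!8 = 1·14833 = 14833
  i=1: C(8,1)·!7 = 8·1854 = 14832
  i=2: C(8,2)·!6 = 28·265 = 7420
  i=3: C(8,3)·!5 = 56·44 = 2464
  i=4: C(8,4)·!4 = 70·9 = 630
  i=5: C(8,5)·!3 = 56·2 = 112
  i=6: C(8,6)·!2 = 28·1 = 28
Total = 40319.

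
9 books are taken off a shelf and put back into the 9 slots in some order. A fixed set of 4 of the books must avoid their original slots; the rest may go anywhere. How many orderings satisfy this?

229080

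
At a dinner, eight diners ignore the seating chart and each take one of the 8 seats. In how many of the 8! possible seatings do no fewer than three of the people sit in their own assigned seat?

Sum C(8,i)·!(8-i) for i = 3..8:
  i=3: C(8,3)·!5 = 56·44 = 2464
  i=4: C(8,4)·!4 = 70·9 = 630
  i=5: C(8,5)·!3 = 56·2 = 112
  i=6: C(8,6)·!2 = 28·1 = 28
  i=7: C(8,7)·!1 = 8·0 = 0
  i=8: C(8,8)·!0 = 1·1 = 1
Total = 3235.

3235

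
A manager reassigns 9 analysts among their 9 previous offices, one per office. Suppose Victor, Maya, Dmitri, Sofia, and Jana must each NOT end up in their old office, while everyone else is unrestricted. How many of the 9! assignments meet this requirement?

205056

Inclusion-exclusion on the 5 forbidden self-matches:
Σ_{j=0}^{5} (-1)^j C(5,j)(9-j)!
= C(5,0)·9! - C(5,1)·8! + C(5,2)·7! - C(5,3)·6! + C(5,4)·5! - C(5,5)·4!
= 362880 - 201600 + 50400 - 7200 + 600 - 24
= 205056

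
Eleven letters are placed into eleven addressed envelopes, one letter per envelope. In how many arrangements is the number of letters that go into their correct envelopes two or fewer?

36711421

# with exactly i fixed is C(11,i)·!(11-i); sum over i=0..2:
  i=0: C(11,0)·!11 = 1·14684570 = 14684570
  i=1: C(11,1)·!10 = 11·1334961 = 14684571
  i=2: C(11,2)·!9 = 55·133496 = 7342280
Total = 36711421.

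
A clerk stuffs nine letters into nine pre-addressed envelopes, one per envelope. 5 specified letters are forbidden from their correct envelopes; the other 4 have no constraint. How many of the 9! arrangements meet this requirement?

Let A_j be the event that the j-th constrained one is fixed. By inclusion-exclusion over the 5 events:
Σ_{j=0}^{5} (-1)^j C(5,j)(9-j)!
= C(5,0)·9! - C(5,1)·8! + C(5,2)·7! - C(5,3)·6! + C(5,4)·5! - C(5,5)·4!
= 362880 - 201600 + 50400 - 7200 + 600 - 24
= 205056

205056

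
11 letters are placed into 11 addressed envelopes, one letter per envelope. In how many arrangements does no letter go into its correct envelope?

Recurrence: !11 = 11·!10 + (-1)^11.
!11 = 11·1334961 - 1 = 14684570

14684570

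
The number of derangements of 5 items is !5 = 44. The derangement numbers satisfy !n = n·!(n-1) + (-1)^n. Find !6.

!6 = 6·44 + 1 = 265.

265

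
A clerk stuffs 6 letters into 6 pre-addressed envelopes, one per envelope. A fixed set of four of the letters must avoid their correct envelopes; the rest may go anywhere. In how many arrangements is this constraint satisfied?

Let A_j be the event that the j-th constrained one is fixed. By inclusion-exclusion over the 4 events:
Σ_{j=0}^{4} (-1)^j C(4,j)(6-j)!
= C(4,0)·6! - C(4,1)·5! + C(4,2)·4! - C(4,3)·3! + C(4,4)·2!
= 720 - 480 + 144 - 24 + 2
= 362

362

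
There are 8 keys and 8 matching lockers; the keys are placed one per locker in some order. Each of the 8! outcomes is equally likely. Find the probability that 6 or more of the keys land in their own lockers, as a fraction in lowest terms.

29/40320

Favorable outcomes: Σ_{i≥6} C(8,i)·!(8-i) = 28·1 + 8·0 + 1·1 = 29.
Total outcomes: 8! = 40320.
Probability = 29/40320 = 29/40320.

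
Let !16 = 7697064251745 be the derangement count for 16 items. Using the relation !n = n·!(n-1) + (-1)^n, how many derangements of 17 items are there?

!17 = 17·7697064251745 - 1 = 130850092279664.

130850092279664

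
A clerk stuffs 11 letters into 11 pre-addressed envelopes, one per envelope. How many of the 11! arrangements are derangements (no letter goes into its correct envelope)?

The number of derangements of 11 is !11 = Σ_{k=0}^{11} (-1)^k·11!/k!
= 11! - 11!/1! + 11!/2! - 11!/3! + 11!/4! - 11!/5! + 11!/6! - 11!/7! + 11!/8! - 11!/9! + 11!/10! - 11!/11!
= 39916800 - 39916800 + 19958400 - 6652800 + 1663200 - 332640 + 55440 - 7920 + 990 - 110 + 11 - 1
= 14684570

14684570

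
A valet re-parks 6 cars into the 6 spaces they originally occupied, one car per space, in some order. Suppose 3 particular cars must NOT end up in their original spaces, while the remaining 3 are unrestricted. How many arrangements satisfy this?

426

Let A_j be the event that the j-th constrained one is fixed. By inclusion-exclusion over the 3 events:
Σ_{j=0}^{3} (-1)^j C(3,j)(6-j)!
= C(3,0)·6! - C(3,1)·5! + C(3,2)·4! - C(3,3)·3!
= 720 - 360 + 72 - 6
= 426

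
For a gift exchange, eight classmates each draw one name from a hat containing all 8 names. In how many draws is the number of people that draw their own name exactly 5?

112

Choose which 5 of the 8 are fixed: C(8,5) = 56.
The remaining 3 must be deranged: !3 = 2.
Total: 56 × 2 = 112.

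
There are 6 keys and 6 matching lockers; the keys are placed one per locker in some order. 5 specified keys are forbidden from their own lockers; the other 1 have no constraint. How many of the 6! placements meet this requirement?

Let A_j be the event that the j-th constrained one is fixed. By inclusion-exclusion over the 5 events:
Σ_{j=0}^{5} (-1)^j C(5,j)(6-j)!
= C(5,0)·6! - C(5,1)·5! + C(5,2)·4! - C(5,3)·3! + C(5,4)·2! - C(5,5)·1!
= 720 - 600 + 240 - 60 + 10 - 1
= 309

309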